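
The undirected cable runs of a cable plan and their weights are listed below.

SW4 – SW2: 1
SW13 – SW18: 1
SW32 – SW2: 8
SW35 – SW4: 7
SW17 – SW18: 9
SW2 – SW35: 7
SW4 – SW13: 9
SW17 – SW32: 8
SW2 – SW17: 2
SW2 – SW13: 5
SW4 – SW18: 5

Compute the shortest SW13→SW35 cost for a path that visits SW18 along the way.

Best SW13 to SW18: SW13 → SW18 costing 1
Shortest SW18→SW35: SW18 → SW4 → SW35 = 12
Total via SW18: 1 + 12 = 13.

13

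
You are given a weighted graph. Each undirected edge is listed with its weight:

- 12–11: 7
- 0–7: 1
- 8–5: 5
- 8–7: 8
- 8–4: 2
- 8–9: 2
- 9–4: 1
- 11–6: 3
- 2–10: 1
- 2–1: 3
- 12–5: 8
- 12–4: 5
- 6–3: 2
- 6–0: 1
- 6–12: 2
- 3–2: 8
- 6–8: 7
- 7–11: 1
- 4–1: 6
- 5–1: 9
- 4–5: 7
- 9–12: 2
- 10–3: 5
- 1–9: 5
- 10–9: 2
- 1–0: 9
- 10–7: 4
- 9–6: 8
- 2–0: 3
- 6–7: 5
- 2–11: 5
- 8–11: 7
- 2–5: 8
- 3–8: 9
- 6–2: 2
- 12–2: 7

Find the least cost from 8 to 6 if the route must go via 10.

7

Shortest 8→10: 8 → 9 → 10 = 4
Best 10 to 6: 10 → 2 → 6 costing 3
Total via 10: 4 + 3 = 7.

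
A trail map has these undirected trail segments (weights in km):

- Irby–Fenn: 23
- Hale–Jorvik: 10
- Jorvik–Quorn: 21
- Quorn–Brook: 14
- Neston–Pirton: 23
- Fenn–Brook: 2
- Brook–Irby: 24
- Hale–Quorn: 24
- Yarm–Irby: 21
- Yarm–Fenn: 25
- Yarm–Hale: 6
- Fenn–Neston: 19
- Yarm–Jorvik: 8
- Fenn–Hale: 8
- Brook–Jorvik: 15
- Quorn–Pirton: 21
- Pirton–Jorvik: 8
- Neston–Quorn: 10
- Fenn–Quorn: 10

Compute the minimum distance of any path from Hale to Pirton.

Compare a few routes:
Hale - Yarm - Jorvik - Pirton: 6+8+8 = 22
Hale - Jorvik - Pirton: 10+8 = 18
Cheapest is Hale - Jorvik - Pirton at 18 km.

18 km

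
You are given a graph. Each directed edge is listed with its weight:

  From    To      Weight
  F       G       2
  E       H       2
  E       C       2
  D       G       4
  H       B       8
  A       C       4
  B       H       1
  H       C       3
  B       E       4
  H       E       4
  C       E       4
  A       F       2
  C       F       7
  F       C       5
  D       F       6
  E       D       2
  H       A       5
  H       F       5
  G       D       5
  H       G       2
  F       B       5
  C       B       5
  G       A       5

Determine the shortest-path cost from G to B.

12

Candidate routes:
G–A–C–B: 5+4+5 = 14
G–A–F–B: 5+2+5 = 12
The minimum is 12 via G–A–F–B.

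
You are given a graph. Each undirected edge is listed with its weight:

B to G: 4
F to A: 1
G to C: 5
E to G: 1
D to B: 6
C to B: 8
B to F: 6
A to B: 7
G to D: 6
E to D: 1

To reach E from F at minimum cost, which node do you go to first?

Enumerating some paths:
F → A → B → G → E: 1+7+4+1 = 13
F → B → G → E: 6+4+1 = 11
Cheapest is F → B → G → E at 11.
So from F the first move is to B.

B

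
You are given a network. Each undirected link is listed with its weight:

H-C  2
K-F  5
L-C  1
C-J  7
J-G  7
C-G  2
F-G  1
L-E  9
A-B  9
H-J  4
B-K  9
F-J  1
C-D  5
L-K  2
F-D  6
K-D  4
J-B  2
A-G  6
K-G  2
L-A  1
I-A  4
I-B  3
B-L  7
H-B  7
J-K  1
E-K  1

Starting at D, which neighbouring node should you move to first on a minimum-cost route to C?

Compare a few routes:
D–F–G–C: 6+1+2 = 9
D–C: 5 = 5
D–K–L–C: 4+2+1 = 7
D–K–G–C: 4+2+2 = 8
Cheapest is D–C at 5.
So from D the first move is to C.

C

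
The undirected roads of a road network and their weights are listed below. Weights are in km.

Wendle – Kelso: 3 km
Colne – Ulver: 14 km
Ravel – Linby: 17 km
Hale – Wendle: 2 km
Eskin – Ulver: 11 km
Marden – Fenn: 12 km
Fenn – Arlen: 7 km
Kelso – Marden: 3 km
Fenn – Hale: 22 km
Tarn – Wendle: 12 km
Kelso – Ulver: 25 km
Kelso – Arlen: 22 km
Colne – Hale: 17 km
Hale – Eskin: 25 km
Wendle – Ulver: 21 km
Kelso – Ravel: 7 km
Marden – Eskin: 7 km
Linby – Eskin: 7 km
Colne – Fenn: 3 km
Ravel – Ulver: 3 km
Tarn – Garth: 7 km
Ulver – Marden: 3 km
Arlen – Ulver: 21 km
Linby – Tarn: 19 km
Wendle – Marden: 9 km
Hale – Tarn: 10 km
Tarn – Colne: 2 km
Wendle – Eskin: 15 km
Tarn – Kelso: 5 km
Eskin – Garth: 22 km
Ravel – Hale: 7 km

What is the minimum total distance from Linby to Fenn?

Shortest distances from Linby:
Linby: 0
Eskin: 7  (via Linby)
Marden: 14  (via Eskin)
Kelso: 17  (via Marden)
Ravel: 17  (via Linby)
Ulver: 17  (via Marden)
Tarn: 19  (via Linby)
Wendle: 20  (via Kelso)
Colne: 21  (via Tarn)
Hale: 22  (via Wendle)
Fenn: 24  (via Colne)
Shortest route: Linby–Tarn–Colne–Fenn = 24 km.

24 km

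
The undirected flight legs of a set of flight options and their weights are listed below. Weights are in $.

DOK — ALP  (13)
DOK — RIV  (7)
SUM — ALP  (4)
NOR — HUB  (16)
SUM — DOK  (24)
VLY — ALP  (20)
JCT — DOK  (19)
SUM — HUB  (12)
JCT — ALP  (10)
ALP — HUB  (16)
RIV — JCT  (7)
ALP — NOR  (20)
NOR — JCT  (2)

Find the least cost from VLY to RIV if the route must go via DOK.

Best VLY to DOK: VLY–ALP–DOK costing 33
Best DOK to RIV: DOK–RIV costing 7
Total via DOK: 33 + 7 = $40.

$40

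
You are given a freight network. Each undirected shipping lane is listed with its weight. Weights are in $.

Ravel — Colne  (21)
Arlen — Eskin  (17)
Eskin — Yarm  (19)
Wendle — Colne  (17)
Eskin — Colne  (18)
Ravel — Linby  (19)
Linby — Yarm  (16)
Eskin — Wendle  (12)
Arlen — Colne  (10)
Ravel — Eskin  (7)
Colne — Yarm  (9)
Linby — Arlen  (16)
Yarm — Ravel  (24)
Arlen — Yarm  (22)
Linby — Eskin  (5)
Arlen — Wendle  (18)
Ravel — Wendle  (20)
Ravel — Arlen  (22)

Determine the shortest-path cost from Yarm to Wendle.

$26

Compare a few routes:
Yarm - Colne - Wendle: 9+17 = 26
Yarm - Eskin - Wendle: 19+12 = 31
Yarm - Linby - Eskin - Wendle: 16+5+12 = 33
The minimum is $26 via Yarm - Colne - Wendle.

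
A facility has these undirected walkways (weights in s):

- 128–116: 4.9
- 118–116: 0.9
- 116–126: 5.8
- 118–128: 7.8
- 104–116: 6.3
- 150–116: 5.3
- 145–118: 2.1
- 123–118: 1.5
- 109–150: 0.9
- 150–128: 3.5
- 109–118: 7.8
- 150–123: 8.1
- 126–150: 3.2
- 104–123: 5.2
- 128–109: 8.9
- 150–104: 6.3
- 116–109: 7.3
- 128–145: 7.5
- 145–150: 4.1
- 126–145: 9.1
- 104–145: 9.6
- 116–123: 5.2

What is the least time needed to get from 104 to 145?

Candidate routes:
104 - 145: 9.6 = 9.6
104 - 123 - 118 - 145: 5.2+1.5+2.1 = 8.8
104 - 116 - 118 - 145: 6.3+0.9+2.1 = 9.3
104 - 150 - 145: 6.3+4.1 = 10.4
Cheapest is 104 - 123 - 118 - 145 at 8.8 s.

8.8 s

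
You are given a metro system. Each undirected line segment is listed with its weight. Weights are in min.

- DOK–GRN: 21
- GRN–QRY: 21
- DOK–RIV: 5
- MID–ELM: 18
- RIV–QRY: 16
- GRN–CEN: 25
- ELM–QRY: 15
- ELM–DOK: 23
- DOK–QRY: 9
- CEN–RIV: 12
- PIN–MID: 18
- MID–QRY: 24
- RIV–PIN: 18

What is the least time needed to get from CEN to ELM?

Running Dijkstra from CEN:
CEN: 0
RIV: 12  (via CEN)
DOK: 17  (via RIV)
GRN: 25  (via CEN)
QRY: 26  (via DOK)
PIN: 30  (via RIV)
ELM: 40  (via DOK)
Shortest route: CEN → RIV → DOK → ELM = 40 min.

40 min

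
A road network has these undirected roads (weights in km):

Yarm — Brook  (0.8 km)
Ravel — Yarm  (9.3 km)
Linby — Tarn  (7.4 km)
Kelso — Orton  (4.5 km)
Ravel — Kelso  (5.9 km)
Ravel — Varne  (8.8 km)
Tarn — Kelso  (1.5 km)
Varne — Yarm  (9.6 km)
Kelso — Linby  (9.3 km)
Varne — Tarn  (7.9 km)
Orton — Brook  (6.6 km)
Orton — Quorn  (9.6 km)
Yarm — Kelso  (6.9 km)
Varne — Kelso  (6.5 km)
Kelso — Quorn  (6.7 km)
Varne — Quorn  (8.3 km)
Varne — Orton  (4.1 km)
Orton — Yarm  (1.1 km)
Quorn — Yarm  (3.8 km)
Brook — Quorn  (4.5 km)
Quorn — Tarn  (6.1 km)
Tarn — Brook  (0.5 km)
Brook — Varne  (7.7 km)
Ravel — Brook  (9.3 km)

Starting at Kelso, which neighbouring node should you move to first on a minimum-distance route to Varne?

Varne

Candidate routes:
Kelso–Tarn–Brook–Yarm–Orton–Varne: 1.5+0.5+0.8+1.1+4.1 = 8
Kelso–Varne: 6.5 = 6.5
Cheapest is Kelso–Varne at 6.5 km.
So from Kelso the first move is to Varne.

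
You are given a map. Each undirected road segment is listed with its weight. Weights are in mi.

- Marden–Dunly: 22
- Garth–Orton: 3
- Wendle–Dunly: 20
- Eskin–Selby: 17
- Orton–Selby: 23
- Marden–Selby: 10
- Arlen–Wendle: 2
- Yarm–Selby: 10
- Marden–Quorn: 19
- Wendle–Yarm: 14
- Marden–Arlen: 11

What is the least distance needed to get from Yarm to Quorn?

Enumerating some paths:
Yarm - Selby - Marden - Quorn: 10+10+19 = 39
Yarm - Wendle - Arlen - Marden - Quorn: 14+2+11+19 = 46
The minimum is 39 mi via Yarm - Selby - Marden - Quorn.

39 mi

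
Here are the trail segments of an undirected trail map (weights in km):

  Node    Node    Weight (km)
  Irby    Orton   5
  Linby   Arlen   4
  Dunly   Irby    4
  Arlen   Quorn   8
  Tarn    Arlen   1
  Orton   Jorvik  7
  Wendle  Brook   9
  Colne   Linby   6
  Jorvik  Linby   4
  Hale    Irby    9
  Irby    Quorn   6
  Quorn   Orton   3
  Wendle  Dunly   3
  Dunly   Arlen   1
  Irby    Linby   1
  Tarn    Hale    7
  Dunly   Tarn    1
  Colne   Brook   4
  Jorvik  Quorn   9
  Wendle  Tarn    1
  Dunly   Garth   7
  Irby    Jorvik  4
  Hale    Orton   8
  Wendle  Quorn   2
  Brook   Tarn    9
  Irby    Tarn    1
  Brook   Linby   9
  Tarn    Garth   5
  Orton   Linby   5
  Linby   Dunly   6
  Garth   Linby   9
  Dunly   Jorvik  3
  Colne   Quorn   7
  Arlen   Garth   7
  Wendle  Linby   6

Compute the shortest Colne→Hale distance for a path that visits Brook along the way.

20 km

Best Colne to Brook: Colne → Brook costing 4
Best Brook to Hale: Brook → Tarn → Hale costing 16
Total via Brook: 4 + 16 = 20 km.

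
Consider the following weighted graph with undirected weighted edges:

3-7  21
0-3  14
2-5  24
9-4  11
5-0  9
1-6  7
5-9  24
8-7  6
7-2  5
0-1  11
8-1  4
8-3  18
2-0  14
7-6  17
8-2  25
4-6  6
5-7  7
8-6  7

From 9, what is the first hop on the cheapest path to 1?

Compare a few routes:
9 → 4 → 6 → 8 → 1: 11+6+7+4 = 28
9 → 4 → 6 → 1: 11+6+7 = 24
9 → 5 → 7 → 8 → 1: 24+7+6+4 = 41
Cheapest is 9 → 4 → 6 → 1 at 24.
So from 9 the first move is to 4.

4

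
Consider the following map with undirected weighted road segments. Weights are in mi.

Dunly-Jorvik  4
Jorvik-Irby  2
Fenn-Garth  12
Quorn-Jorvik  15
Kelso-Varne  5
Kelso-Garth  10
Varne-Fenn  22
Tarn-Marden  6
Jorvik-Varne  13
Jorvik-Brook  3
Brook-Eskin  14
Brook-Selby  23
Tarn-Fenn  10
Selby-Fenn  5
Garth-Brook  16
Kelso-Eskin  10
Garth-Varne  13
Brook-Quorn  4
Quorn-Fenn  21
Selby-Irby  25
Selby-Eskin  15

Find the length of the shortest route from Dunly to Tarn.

Compare a few routes:
Dunly - Jorvik - Brook - Garth - Fenn - Tarn: 4+3+16+12+10 = 45
Dunly - Jorvik - Brook - Quorn - Fenn - Tarn: 4+3+4+21+10 = 42
The minimum is 42 mi via Dunly - Jorvik - Brook - Quorn - Fenn - Tarn.

42 mi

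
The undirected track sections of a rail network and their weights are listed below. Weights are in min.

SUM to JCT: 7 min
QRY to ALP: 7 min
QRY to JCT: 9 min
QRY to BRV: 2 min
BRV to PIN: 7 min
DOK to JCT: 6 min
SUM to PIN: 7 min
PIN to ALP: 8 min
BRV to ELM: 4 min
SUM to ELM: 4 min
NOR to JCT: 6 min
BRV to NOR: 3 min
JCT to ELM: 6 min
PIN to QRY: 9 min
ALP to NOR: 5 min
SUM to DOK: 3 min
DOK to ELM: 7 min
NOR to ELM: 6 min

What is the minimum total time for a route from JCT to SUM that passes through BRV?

17 min

Best JCT to BRV: JCT → NOR → BRV costing 9
Shortest BRV→SUM: BRV → ELM → SUM = 8
Total via BRV: 9 + 8 = 17 min.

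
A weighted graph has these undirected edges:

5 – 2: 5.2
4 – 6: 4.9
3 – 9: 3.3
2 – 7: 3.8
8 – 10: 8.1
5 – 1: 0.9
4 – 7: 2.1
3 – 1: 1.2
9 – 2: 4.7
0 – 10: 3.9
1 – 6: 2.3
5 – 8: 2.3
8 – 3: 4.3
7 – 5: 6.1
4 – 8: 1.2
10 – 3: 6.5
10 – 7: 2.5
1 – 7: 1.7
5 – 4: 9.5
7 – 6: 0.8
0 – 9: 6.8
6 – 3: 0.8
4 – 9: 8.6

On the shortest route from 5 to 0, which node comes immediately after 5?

Candidate routes:
5 - 1 - 3 - 6 - 7 - 10 - 0: 0.9+1.2+0.8+0.8+2.5+3.9 = 10.1
5 - 1 - 7 - 10 - 0: 0.9+1.7+2.5+3.9 = 9
5 - 1 - 6 - 7 - 10 - 0: 0.9+2.3+0.8+2.5+3.9 = 10.4
Cheapest is 5 - 1 - 7 - 10 - 0 at 9.
So from 5 the first move is to 1.

1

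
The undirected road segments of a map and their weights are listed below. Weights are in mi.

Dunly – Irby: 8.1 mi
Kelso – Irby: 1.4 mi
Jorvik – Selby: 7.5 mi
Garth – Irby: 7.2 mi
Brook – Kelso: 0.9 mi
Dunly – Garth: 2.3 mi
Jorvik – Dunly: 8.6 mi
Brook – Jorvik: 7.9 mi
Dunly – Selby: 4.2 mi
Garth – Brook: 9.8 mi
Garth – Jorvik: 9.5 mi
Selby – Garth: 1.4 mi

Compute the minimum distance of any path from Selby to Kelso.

Settle nodes by increasing distance from Selby:
Selby: 0
Garth: 1.4  (via Selby)
Dunly: 3.7  (via Garth)
Jorvik: 7.5  (via Selby)
Irby: 8.6  (via Garth)
Kelso: 10  (via Irby)
Shortest route: Selby–Garth–Irby–Kelso = 10 mi.

10 mi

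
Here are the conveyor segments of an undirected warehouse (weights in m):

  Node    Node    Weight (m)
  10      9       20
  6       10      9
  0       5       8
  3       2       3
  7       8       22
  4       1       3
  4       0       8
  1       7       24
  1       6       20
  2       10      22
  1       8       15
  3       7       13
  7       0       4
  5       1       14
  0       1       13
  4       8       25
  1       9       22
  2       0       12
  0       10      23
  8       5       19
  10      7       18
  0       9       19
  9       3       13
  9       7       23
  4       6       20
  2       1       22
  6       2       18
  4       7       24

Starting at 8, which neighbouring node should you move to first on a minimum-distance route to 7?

Candidate routes:
8 → 7: 22 = 22
8 → 5 → 0 → 7: 19+8+4 = 31
8 → 1 → 4 → 0 → 7: 15+3+8+4 = 30
8 → 1 → 0 → 7: 15+13+4 = 32
The minimum is 22 m via 8 → 7.
So from 8 the first move is to 7.

7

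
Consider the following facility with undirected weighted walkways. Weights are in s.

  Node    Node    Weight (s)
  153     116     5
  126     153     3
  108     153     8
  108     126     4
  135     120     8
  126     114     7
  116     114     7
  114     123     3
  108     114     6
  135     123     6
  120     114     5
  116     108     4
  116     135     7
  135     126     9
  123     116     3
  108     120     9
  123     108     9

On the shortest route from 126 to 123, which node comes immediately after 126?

114

Candidate routes:
126–153–116–123: 3+5+3 = 11
126–114–123: 7+3 = 10
The minimum is 10 s via 126–114–123.
So from 126 the first move is to 114.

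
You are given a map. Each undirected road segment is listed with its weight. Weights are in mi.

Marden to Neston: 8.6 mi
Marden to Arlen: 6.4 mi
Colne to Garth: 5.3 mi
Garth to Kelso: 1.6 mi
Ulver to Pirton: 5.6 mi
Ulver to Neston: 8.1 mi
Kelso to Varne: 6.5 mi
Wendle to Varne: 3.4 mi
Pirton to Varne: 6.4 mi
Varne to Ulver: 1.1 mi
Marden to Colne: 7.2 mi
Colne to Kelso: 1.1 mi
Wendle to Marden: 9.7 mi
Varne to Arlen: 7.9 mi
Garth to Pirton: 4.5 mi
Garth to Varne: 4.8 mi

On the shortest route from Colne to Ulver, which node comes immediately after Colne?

Compare a few routes:
Colne–Garth–Varne–Ulver: 5.3+4.8+1.1 = 11.2
Colne–Kelso–Garth–Varne–Ulver: 1.1+1.6+4.8+1.1 = 8.6
Colne–Kelso–Varne–Ulver: 1.1+6.5+1.1 = 8.7
The minimum is 8.6 mi via Colne–Kelso–Garth–Varne–Ulver.
So from Colne the first move is to Kelso.

Kelso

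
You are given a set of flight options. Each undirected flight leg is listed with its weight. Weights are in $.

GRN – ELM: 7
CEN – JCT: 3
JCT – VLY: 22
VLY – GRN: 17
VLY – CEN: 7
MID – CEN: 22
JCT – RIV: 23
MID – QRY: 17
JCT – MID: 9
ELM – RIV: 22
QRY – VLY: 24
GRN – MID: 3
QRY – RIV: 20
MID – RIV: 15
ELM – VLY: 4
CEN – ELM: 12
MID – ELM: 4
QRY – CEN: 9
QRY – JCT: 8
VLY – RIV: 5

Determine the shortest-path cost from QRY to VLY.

$16

Enumerating some paths:
QRY - CEN - VLY: 9+7 = 16
QRY - MID - ELM - VLY: 17+4+4 = 25
QRY - VLY: 24 = 24
QRY - JCT - CEN - VLY: 8+3+7 = 18
Cheapest is QRY - CEN - VLY at $16.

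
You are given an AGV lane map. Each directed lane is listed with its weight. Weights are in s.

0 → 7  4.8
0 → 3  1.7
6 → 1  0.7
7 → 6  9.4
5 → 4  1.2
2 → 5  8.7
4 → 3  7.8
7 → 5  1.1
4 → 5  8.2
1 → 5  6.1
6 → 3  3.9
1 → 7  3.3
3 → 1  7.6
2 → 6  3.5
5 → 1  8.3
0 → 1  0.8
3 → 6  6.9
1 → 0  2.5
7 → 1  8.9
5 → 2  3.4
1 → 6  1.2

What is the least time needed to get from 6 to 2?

Running Dijkstra from 6:
6: 0
1: 0.7  (via 6)
0: 3.2  (via 1)
3: 3.9  (via 6)
7: 4  (via 1)
5: 5.1  (via 7)
4: 6.3  (via 5)
2: 8.5  (via 5)
Shortest route: 6 → 1 → 7 → 5 → 2 = 8.5 s.

8.5 s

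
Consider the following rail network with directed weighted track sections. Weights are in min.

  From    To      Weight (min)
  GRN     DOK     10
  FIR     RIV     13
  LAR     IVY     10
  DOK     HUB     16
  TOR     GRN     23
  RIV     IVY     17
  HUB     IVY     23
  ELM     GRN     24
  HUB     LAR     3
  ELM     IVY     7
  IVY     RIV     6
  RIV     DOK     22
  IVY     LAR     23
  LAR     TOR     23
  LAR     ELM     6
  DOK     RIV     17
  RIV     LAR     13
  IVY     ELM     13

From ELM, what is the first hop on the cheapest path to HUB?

Enumerating some paths:
ELM → IVY → LAR → TOR → GRN → DOK → HUB: 7+23+23+23+10+16 = 102
ELM → IVY → RIV → DOK → HUB: 7+6+22+16 = 51
ELM → IVY → RIV → LAR → TOR → GRN → DOK → HUB: 7+6+13+23+23+10+16 = 98
ELM → GRN → DOK → HUB: 24+10+16 = 50
Cheapest is ELM → GRN → DOK → HUB at 50 min.
So from ELM the first move is to GRN.

GRN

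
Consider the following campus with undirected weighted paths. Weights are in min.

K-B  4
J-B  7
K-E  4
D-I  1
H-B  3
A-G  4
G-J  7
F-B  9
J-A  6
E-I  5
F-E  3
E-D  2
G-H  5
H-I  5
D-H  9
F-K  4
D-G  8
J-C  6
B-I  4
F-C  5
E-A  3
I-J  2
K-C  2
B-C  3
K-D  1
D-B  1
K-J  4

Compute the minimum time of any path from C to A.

8 min

Running Dijkstra from C:
C: 0
K: 2  (via C)
B: 3  (via C)
D: 3  (via K)
I: 4  (via D)
E: 5  (via D)
F: 5  (via C)
H: 6  (via B)
J: 6  (via C)
A: 8  (via E)
Shortest route: C–K–D–E–A = 8 min.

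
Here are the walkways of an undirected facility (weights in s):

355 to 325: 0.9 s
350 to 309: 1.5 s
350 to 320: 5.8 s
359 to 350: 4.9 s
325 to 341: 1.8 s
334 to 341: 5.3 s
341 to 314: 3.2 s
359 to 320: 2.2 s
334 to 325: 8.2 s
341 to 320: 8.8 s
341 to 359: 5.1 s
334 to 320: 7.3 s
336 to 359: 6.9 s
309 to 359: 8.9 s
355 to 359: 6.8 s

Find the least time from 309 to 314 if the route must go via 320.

17.8 s

Shortest 309→320: 309 → 350 → 320 = 7.3
Best 320 to 314: 320 → 359 → 341 → 314 costing 10.5
Total via 320: 7.3 + 10.5 = 17.8 s.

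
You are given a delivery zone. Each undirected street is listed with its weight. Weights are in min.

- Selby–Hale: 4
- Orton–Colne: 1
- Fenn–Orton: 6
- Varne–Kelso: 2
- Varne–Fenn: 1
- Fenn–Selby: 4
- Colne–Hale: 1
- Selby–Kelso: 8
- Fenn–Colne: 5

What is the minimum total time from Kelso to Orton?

Running Dijkstra from Kelso:
Kelso: 0
Varne: 2  (via Kelso)
Fenn: 3  (via Varne)
Selby: 7  (via Fenn)
Colne: 8  (via Fenn)
Orton: 9  (via Fenn)
Shortest route: Kelso → Varne → Fenn → Orton = 9 min.

9 min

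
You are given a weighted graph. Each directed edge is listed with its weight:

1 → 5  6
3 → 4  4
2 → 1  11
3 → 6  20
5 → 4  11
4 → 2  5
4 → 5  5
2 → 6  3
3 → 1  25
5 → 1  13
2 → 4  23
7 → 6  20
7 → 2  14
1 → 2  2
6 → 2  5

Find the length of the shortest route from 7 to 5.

Settle nodes by increasing distance from 7:
7: 0
2: 14  (via 7)
6: 17  (via 2)
1: 25  (via 2)
5: 31  (via 1)
Shortest route: 7 → 2 → 1 → 5 = 31.

31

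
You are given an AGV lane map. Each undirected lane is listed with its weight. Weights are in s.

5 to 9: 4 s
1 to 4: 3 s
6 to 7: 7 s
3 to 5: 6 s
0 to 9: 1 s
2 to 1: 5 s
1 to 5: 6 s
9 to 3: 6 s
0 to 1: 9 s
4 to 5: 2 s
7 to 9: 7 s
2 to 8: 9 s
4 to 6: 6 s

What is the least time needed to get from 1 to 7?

Candidate routes:
1 → 4 → 6 → 7: 3+6+7 = 16
1 → 0 → 9 → 7: 9+1+7 = 17
Cheapest is 1 → 4 → 6 → 7 at 16 s.

16 s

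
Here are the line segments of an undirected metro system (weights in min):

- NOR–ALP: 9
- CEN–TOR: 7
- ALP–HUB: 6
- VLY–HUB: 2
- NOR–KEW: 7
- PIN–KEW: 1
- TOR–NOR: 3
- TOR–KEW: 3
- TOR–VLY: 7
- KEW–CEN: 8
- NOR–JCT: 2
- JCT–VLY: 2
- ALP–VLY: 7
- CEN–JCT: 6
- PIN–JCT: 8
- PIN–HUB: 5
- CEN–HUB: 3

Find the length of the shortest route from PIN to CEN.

8 min

Candidate routes:
PIN → HUB → CEN: 5+3 = 8
PIN → KEW → CEN: 1+8 = 9
PIN → JCT → CEN: 8+6 = 14
PIN → KEW → TOR → CEN: 1+3+7 = 11
Cheapest is PIN → HUB → CEN at 8 min.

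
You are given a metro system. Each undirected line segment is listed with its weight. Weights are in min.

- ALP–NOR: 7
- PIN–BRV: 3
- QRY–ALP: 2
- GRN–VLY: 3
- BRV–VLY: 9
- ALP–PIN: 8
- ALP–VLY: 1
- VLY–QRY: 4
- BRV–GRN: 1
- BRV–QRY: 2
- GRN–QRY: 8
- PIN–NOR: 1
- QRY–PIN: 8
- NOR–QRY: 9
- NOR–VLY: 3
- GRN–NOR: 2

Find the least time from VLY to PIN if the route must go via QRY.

8 min

Best VLY to QRY: VLY → ALP → QRY costing 3
Best QRY to PIN: QRY → BRV → PIN costing 5
Total via QRY: 3 + 5 = 8 min.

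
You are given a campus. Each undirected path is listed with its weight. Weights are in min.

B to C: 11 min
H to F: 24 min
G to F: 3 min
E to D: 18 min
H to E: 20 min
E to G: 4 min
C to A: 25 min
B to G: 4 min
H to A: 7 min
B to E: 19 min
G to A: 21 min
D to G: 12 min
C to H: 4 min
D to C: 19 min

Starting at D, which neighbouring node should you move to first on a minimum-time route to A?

C

Enumerating some paths:
D–C–H–A: 19+4+7 = 30
D–G–B–C–H–A: 12+4+11+4+7 = 38
D–G–A: 12+21 = 33
The minimum is 30 min via D–C–H–A.
So from D the first move is to C.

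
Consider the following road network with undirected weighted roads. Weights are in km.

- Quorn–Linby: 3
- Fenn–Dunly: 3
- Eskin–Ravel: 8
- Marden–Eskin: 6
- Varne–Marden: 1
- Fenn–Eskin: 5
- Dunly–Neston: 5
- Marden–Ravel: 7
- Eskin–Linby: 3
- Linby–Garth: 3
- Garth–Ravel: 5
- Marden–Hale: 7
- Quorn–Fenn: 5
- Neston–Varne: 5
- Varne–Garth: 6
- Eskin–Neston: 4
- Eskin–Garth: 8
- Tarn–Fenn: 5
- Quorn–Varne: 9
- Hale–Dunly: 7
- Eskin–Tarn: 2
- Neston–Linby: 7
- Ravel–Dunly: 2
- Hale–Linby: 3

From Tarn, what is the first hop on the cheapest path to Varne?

Candidate routes:
Tarn - Eskin - Neston - Varne: 2+4+5 = 11
Tarn - Eskin - Marden - Varne: 2+6+1 = 9
The minimum is 9 km via Tarn - Eskin - Marden - Varne.
So from Tarn the first move is to Eskin.

Eskin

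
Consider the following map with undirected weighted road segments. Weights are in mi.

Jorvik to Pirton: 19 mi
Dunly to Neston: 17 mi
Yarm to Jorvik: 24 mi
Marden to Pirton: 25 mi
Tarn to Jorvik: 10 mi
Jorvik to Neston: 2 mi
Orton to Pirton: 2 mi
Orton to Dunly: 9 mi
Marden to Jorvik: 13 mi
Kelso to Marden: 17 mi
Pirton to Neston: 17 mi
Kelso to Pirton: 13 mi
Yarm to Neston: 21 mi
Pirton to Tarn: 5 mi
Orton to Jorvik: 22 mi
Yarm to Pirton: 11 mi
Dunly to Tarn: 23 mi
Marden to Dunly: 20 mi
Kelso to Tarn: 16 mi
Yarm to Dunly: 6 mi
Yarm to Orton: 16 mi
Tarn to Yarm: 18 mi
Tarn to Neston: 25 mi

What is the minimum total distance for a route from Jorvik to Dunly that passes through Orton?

Shortest Jorvik→Orton: Jorvik–Tarn–Pirton–Orton = 17
Shortest Orton→Dunly: Orton–Dunly = 9
Total via Orton: 17 + 9 = 26 mi.

26 mi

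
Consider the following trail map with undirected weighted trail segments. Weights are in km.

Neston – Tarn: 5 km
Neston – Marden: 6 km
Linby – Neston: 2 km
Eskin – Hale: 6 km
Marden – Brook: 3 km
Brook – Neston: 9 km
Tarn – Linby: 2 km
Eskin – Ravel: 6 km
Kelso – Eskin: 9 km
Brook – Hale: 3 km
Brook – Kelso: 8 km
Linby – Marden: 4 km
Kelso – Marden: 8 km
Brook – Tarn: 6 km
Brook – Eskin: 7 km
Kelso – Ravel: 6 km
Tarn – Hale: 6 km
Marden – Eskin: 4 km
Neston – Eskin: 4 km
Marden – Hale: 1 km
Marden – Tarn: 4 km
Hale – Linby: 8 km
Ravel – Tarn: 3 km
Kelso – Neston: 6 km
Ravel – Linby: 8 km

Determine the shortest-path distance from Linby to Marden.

4 km

Enumerating some paths:
Linby → Tarn → Marden: 2+4 = 6
Linby → Marden: 4 = 4
Linby → Neston → Marden: 2+6 = 8
Linby → Hale → Marden: 8+1 = 9
The minimum is 4 km via Linby → Marden.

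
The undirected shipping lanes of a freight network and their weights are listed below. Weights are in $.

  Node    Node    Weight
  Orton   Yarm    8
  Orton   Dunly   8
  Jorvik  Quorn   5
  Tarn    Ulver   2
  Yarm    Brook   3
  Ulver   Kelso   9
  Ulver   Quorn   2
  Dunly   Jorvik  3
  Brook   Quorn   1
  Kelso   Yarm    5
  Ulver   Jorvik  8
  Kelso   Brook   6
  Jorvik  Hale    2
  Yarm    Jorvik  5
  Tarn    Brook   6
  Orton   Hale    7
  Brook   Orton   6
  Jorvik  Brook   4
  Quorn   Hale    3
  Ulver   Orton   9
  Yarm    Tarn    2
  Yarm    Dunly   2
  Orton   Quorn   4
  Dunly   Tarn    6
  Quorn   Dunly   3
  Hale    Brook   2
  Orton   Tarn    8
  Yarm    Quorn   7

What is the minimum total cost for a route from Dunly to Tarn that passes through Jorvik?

Best Dunly to Jorvik: Dunly → Jorvik costing 3
Shortest Jorvik→Tarn: Jorvik → Yarm → Tarn = 7
Total via Jorvik: 3 + 7 = $10.

$10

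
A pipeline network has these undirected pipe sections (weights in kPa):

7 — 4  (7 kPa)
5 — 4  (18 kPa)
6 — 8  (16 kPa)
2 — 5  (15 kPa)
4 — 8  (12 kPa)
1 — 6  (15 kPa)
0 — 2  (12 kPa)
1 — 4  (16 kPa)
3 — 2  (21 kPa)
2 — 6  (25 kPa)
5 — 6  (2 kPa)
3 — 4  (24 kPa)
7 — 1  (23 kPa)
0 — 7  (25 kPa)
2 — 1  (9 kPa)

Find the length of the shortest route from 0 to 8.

44 kPa

Settle nodes by increasing distance from 0:
0: 0
2: 12  (via 0)
1: 21  (via 2)
7: 25  (via 0)
5: 27  (via 2)
6: 29  (via 5)
4: 32  (via 7)
3: 33  (via 2)
8: 44  (via 4)
Shortest route: 0 → 7 → 4 → 8 = 44 kPa.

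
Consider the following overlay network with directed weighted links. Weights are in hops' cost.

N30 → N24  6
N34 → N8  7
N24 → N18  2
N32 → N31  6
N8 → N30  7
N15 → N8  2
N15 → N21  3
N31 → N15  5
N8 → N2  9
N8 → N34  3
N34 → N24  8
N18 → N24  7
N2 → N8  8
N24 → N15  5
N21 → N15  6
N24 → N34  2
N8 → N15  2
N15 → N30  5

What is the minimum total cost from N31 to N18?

18 hops' cost

Enumerating some paths:
N31 → N15 → N8 → N34 → N24 → N18: 5+2+3+8+2 = 20
N31 → N15 → N30 → N24 → N18: 5+5+6+2 = 18
N31 → N15 → N8 → N30 → N24 → N18: 5+2+7+6+2 = 22
The minimum is 18 hops' cost via N31 → N15 → N30 → N24 → N18.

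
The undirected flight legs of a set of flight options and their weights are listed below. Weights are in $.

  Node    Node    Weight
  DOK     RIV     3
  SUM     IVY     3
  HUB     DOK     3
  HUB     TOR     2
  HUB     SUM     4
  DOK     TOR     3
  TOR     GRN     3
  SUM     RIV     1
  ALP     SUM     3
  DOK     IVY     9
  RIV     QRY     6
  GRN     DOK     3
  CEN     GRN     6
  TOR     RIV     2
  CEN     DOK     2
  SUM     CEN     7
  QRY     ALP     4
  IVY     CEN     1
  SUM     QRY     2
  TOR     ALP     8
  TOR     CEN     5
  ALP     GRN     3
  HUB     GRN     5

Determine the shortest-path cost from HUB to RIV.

$4

Candidate routes:
HUB–DOK–RIV: 3+3 = 6
HUB–SUM–RIV: 4+1 = 5
HUB–DOK–TOR–RIV: 3+3+2 = 8
HUB–TOR–RIV: 2+2 = 4
Cheapest is HUB–TOR–RIV at $4.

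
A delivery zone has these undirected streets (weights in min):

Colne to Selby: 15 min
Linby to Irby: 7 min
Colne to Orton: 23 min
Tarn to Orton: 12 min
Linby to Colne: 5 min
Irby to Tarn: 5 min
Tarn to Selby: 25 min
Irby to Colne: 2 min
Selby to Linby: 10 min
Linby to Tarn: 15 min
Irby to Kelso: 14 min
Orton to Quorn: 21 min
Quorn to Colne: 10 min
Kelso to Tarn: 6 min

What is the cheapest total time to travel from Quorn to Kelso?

Enumerating some paths:
Quorn–Colne–Irby–Tarn–Kelso: 10+2+5+6 = 23
Quorn–Colne–Irby–Kelso: 10+2+14 = 26
Quorn–Colne–Linby–Irby–Tarn–Kelso: 10+5+7+5+6 = 33
Quorn–Colne–Linby–Tarn–Kelso: 10+5+15+6 = 36
Cheapest is Quorn–Colne–Irby–Tarn–Kelso at 23 min.

23 min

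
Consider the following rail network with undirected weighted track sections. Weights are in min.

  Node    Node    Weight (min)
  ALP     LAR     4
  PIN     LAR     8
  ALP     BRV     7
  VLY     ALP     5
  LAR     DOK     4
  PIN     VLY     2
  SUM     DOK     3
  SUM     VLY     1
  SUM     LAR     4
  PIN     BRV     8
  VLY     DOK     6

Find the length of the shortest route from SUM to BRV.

Compare a few routes:
SUM → VLY → PIN → BRV: 1+2+8 = 11
SUM → VLY → ALP → BRV: 1+5+7 = 13
The minimum is 11 min via SUM → VLY → PIN → BRV.

11 min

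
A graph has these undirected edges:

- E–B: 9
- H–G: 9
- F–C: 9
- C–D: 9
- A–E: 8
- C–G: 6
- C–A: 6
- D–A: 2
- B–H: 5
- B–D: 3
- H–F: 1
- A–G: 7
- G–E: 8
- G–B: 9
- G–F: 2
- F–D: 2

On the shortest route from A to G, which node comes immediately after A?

Compare a few routes:
A - D - F - G: 2+2+2 = 6
A - G: 7 = 7
The minimum is 6 via A - D - F - G.
So from A the first move is to D.

D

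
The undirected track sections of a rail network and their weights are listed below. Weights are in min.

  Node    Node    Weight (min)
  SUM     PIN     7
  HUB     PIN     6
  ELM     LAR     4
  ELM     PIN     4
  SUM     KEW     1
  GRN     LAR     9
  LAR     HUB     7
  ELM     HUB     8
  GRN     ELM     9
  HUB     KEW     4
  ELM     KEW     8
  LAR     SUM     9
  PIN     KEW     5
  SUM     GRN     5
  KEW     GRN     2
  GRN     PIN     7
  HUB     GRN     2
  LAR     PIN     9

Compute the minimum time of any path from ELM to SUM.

9 min

Enumerating some paths:
ELM–PIN–KEW–SUM: 4+5+1 = 10
ELM–KEW–SUM: 8+1 = 9
Cheapest is ELM–KEW–SUM at 9 min.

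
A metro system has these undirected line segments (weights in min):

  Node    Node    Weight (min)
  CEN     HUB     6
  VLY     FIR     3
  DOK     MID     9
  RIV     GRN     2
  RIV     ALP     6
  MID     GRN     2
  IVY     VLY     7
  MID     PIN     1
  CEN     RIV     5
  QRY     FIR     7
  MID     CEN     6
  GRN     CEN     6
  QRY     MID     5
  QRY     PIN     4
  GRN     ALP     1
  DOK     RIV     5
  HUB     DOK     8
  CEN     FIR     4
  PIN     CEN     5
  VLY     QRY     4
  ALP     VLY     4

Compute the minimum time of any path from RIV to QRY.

Enumerating some paths:
RIV → ALP → VLY → QRY: 6+4+4 = 14
RIV → GRN → ALP → VLY → QRY: 2+1+4+4 = 11
RIV → GRN → MID → QRY: 2+2+5 = 9
Cheapest is RIV → GRN → MID → QRY at 9 min.

9 min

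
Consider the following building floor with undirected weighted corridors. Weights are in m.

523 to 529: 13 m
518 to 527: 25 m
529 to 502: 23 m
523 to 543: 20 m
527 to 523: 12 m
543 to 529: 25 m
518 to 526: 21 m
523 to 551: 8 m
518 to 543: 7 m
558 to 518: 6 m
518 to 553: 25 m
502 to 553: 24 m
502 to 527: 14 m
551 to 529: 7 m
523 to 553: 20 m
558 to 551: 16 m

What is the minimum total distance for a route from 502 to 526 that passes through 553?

Best 502 to 553: 502–553 costing 24
Shortest 553→526: 553–518–526 = 46
Total via 553: 24 + 46 = 70 m.

70 m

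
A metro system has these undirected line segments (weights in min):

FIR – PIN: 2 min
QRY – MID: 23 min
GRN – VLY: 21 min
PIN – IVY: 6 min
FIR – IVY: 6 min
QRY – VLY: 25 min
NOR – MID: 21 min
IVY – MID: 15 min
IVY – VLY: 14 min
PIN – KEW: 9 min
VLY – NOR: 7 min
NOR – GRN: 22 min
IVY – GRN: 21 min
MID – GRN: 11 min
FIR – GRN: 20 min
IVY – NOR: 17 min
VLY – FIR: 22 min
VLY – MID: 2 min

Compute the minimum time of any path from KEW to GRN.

31 min

Candidate routes:
KEW - PIN - IVY - GRN: 9+6+21 = 36
KEW - PIN - FIR - GRN: 9+2+20 = 31
KEW - PIN - FIR - IVY - GRN: 9+2+6+21 = 38
KEW - PIN - IVY - MID - GRN: 9+6+15+11 = 41
Cheapest is KEW - PIN - FIR - GRN at 31 min.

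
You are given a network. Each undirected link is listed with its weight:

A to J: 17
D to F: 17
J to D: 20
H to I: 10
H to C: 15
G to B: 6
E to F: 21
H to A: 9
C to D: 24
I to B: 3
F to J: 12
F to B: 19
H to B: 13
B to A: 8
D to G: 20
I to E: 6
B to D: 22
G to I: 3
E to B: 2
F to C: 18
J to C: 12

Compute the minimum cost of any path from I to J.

28

Candidate routes:
I → E → B → A → J: 6+2+8+17 = 33
I → G → B → A → J: 3+6+8+17 = 34
I → B → A → J: 3+8+17 = 28
Cheapest is I → B → A → J at 28.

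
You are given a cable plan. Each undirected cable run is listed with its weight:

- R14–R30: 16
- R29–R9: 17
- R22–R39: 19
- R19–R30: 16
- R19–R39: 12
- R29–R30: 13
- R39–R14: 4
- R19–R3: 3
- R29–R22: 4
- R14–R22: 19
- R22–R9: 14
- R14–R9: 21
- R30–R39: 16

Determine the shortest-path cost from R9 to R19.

37

Candidate routes:
R9 → R14 → R39 → R19: 21+4+12 = 37
R9 → R22 → R39 → R19: 14+19+12 = 45
R9 → R29 → R30 → R19: 17+13+16 = 46
R9 → R22 → R29 → R30 → R19: 14+4+13+16 = 47
Cheapest is R9 → R14 → R39 → R19 at 37.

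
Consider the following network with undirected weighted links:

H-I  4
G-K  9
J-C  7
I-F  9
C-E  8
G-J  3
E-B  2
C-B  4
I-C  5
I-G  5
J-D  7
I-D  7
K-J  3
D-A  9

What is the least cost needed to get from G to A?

Running Dijkstra from G:
G: 0
J: 3  (via G)
I: 5  (via G)
K: 6  (via J)
H: 9  (via I)
C: 10  (via J)
D: 10  (via J)
B: 14  (via C)
F: 14  (via I)
E: 16  (via B)
A: 19  (via D)
Shortest route: G–J–D–A = 19.

19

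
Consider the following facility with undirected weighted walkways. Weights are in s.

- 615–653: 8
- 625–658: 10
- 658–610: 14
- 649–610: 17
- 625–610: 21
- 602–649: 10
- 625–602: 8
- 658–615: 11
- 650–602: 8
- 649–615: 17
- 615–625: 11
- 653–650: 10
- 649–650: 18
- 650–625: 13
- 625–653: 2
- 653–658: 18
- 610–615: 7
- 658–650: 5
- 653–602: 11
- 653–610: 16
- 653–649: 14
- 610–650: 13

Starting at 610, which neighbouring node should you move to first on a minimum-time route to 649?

Compare a few routes:
610–615–653–649: 7+8+14 = 29
610–649: 17 = 17
610–615–649: 7+17 = 24
The minimum is 17 s via 610–649.
So from 610 the first move is to 649.

649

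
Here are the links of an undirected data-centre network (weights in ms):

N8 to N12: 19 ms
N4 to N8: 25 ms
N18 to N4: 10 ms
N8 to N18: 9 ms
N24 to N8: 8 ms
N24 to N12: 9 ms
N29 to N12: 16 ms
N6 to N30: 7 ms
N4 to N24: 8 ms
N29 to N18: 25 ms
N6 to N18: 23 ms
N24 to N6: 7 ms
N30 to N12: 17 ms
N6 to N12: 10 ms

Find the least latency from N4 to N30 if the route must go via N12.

34 ms

Shortest N4→N12: N4–N24–N12 = 17
Best N12 to N30: N12–N30 costing 17
Total via N12: 17 + 17 = 34 ms.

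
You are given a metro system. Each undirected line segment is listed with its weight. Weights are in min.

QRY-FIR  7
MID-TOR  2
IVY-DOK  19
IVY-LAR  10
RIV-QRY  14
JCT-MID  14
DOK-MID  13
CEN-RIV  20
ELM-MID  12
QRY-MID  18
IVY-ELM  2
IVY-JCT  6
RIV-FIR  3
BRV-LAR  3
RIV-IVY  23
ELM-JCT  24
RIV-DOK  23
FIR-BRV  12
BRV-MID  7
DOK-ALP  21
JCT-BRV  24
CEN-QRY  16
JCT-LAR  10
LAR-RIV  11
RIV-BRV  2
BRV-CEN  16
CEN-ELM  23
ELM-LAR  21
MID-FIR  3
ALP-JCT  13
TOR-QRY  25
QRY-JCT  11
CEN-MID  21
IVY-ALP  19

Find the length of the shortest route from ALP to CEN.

Compare a few routes:
ALP–IVY–ELM–CEN: 19+2+23 = 44
ALP–JCT–QRY–CEN: 13+11+16 = 40
ALP–JCT–LAR–BRV–CEN: 13+10+3+16 = 42
Cheapest is ALP–JCT–QRY–CEN at 40 min.

40 min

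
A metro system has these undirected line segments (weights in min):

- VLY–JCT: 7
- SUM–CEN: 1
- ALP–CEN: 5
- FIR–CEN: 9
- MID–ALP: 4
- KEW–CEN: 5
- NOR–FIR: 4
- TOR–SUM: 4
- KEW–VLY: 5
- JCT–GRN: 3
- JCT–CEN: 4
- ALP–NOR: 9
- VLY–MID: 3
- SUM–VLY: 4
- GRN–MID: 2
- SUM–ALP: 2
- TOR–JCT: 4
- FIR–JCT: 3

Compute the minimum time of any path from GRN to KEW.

Enumerating some paths:
GRN - MID - ALP - SUM - CEN - KEW: 2+4+2+1+5 = 14
GRN - MID - VLY - KEW: 2+3+5 = 10
GRN - JCT - CEN - KEW: 3+4+5 = 12
The minimum is 10 min via GRN - MID - VLY - KEW.

10 min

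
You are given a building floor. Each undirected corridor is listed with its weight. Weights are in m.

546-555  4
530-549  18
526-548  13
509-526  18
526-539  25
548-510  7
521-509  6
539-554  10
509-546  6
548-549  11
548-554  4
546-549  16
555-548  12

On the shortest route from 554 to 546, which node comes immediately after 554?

548

Candidate routes:
554 - 548 - 549 - 546: 4+11+16 = 31
554 - 548 - 526 - 509 - 546: 4+13+18+6 = 41
554 - 548 - 555 - 546: 4+12+4 = 20
Cheapest is 554 - 548 - 555 - 546 at 20 m.
So from 554 the first move is to 548.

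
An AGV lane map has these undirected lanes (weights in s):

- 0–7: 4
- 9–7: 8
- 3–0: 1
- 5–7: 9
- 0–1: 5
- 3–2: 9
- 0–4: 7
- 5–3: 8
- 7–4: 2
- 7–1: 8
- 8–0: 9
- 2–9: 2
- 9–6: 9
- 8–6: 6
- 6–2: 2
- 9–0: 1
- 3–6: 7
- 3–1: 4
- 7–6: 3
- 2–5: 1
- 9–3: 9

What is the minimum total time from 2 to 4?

Compare a few routes:
2–6–7–4: 2+3+2 = 7
2–9–0–7–4: 2+1+4+2 = 9
2–9–0–4: 2+1+7 = 10
The minimum is 7 s via 2–6–7–4.

7 s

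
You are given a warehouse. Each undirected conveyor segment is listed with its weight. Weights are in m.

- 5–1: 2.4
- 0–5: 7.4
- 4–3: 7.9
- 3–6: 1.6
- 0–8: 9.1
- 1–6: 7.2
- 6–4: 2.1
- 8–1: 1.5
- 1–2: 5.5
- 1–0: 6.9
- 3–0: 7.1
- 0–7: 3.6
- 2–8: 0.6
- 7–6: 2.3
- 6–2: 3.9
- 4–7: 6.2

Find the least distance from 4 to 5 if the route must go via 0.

15.4 m

Shortest 4→0: 4–6–7–0 = 8
Shortest 0→5: 0–5 = 7.4
Total via 0: 8 + 7.4 = 15.4 m.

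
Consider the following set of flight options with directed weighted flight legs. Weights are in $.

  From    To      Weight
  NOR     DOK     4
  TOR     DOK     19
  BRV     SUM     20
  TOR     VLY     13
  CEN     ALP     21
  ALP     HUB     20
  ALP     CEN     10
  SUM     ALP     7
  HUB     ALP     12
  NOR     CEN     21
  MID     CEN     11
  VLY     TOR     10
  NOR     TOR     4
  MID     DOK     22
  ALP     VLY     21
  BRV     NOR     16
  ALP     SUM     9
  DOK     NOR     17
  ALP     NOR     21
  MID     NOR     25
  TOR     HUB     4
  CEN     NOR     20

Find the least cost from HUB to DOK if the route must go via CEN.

Best HUB to CEN: HUB → ALP → CEN costing 22
Best CEN to DOK: CEN → NOR → DOK costing 24
Total via CEN: 22 + 24 = $46.

$46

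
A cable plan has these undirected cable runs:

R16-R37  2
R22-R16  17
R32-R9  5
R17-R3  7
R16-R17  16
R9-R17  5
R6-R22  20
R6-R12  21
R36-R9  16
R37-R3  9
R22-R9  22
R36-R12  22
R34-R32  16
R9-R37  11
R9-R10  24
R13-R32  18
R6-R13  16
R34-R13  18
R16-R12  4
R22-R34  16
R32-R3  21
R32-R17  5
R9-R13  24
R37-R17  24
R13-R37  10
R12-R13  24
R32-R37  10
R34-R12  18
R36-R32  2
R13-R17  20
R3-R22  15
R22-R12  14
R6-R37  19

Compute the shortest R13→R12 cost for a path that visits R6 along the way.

37

Best R13 to R6: R13–R6 costing 16
Best R6 to R12: R6–R12 costing 21
Total via R6: 16 + 21 = 37.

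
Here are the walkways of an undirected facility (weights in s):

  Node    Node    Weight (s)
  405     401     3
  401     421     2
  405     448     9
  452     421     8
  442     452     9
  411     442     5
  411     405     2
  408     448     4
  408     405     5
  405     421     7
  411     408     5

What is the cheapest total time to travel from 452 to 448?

22 s

Enumerating some paths:
452 → 442 → 411 → 408 → 448: 9+5+5+4 = 23
452 → 421 → 401 → 405 → 448: 8+2+3+9 = 22
452 → 421 → 401 → 405 → 411 → 408 → 448: 8+2+3+2+5+4 = 24
Cheapest is 452 → 421 → 401 → 405 → 448 at 22 s.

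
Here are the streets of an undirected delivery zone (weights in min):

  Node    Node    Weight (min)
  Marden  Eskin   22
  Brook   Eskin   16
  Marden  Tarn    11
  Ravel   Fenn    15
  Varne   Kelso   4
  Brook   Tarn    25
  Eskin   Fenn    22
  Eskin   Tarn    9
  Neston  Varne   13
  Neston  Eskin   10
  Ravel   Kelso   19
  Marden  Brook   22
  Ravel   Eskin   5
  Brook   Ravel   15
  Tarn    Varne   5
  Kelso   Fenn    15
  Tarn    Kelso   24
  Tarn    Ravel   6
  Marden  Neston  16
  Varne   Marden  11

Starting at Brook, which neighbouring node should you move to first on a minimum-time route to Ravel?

Enumerating some paths:
Brook → Eskin → Ravel: 16+5 = 21
Brook → Tarn → Ravel: 25+6 = 31
Brook → Ravel: 15 = 15
The minimum is 15 min via Brook → Ravel.
So from Brook the first move is to Ravel.

Ravel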